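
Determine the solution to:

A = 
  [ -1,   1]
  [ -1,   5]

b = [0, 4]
x = [1, 1]

Row reduce the augmented matrix [A|b]:
R2 → R2 - (1)·R1
REF = 
  [ -1,   1,   0]
  [  0,   4,   4]

Back-substitution:
x₂ = 4 / 4 = 1
x₁ = (0 - (1)(1)) / (-1) = 1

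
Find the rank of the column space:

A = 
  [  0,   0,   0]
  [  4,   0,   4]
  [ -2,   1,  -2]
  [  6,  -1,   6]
Row reduce:
Swap R1 ↔ R2
R3 → R3 + (1/2)·R1
R4 → R4 - (3/2)·R1
Swap R2 ↔ R3
R4 → R4 + (1)·R2
REF = 
  [  4,   0,   4]
  [  0,   1,   0]
  [  0,   0,   0]
  [  0,   0,   0]
Pivot columns: 1, 2 → 2 pivots.
dim(Col(A)) = number of pivot columns = 2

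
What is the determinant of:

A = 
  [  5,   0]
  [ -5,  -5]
-25

For a 2×2 matrix, det = ad - bc = (5)(-5) - (0)(-5) = -25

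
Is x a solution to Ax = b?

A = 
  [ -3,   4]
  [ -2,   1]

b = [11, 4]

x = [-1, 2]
Yes

Ax = [11, 4] = b ✓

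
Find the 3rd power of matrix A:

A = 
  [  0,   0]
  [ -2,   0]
A² = A·A:
A²[1,1] = (0)(0) + (0)(-2) = 0
A²[1,2] = (0)(0) + (0)(0) = 0
A²[2,1] = (-2)(0) + (0)(-2) = 0
A²[2,2] = (-2)(0) + (0)(0) = 0
A² = 
  [  0,   0]
  [  0,   0]

A^3 = A^2·A:
A^3[1,1] = (0)(0) + (0)(-2) = 0
A^3[1,2] = (0)(0) + (0)(0) = 0
A^3[2,1] = (0)(0) + (0)(-2) = 0
A^3[2,2] = (0)(0) + (0)(0) = 0
A^3 = 
  [  0,   0]
  [  0,   0]

Therefore
A^3 = 
  [  0,   0]
  [  0,   0]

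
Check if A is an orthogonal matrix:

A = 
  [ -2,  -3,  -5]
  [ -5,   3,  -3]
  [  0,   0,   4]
No

AᵀA = 
  [ 29,  -9,  25]
  [ -9,  18,   6]
  [ 25,   6,  50]
≠ I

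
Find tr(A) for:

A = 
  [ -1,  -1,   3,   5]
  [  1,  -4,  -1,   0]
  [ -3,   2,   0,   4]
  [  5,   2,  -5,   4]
-1

tr(A) = -1 + -4 + 0 + 4 = -1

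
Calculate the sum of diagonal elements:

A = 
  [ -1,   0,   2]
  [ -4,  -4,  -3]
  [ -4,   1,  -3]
-8

tr(A) = -1 + -4 + -3 = -8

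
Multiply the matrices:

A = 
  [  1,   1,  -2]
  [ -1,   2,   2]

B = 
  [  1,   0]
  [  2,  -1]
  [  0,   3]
AB = 
  [  3,  -7]
  [  3,   4]

A is 2×3 and B is 3×2, so AB is 2×2. Each entry is (row of A)·(column of B):
AB[1,1] = (1)(1) + (1)(2) + (-2)(0) = 3
AB[1,2] = (1)(0) + (1)(-1) + (-2)(3) = -7
AB[2,1] = (-1)(1) + (2)(2) + (2)(0) = 3
AB[2,2] = (-1)(0) + (2)(-1) + (2)(3) = 4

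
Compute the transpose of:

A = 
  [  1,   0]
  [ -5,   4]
Aᵀ = 
  [  1,  -5]
  [  0,   4]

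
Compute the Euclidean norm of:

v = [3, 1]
3.162

||v||₂ = √((3)² + (1)²) = √10 = 3.162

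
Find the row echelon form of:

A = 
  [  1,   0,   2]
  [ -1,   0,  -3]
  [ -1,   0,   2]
Row operations:
R2 → R2 + (1)·R1
R3 → R3 + (1)·R1
R3 → R3 + (4)·R2

Resulting echelon form:
REF = 
  [  1,   0,   2]
  [  0,   0,  -1]
  [  0,   0,   0]

Rank = 2 (number of non-zero pivot rows).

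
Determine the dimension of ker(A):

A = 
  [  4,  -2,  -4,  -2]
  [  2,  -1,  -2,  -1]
nullity(A) = 3

Row reduce:
R2 → R2 - (1/2)·R1
REF = 
  [  4,  -2,  -4,  -2]
  [  0,   0,   0,   0]
Pivot columns: 1 → 1 pivot.
rank(A) = 1, so nullity(A) = 4 - 1 = 3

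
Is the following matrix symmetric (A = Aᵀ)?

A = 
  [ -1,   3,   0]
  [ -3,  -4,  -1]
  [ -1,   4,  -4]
No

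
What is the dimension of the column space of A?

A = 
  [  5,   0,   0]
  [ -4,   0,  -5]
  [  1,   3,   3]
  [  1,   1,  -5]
Row reduce:
R2 → R2 + (4/5)·R1
R3 → R3 - (1/5)·R1
R4 → R4 - (1/5)·R1
Swap R2 ↔ R3
R4 → R4 - (1/3)·R2
R4 → R4 - (6/5)·R3
REF = 
  [  5,   0,   0]
  [  0,   3,   3]
  [  0,   0,  -5]
  [  0,   0,   0]
Pivot columns: 1, 2, 3 → 3 pivots.
dim(Col(A)) = number of pivot columns = 3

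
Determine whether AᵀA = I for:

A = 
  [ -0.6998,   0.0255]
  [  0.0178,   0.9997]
No

AᵀA = 
  [  0.4900,  -0.0001]
  [ -0.0001,   1.0001]
≠ I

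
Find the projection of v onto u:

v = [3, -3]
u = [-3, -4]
proj_u(v) = [-9/25, -12/25]

v·u = (3)(-3) + (-3)(-4) = 3
u·u = (-3)² + (-4)² = 25
proj_u(v) = (v·u / u·u) × u = (3/25) × u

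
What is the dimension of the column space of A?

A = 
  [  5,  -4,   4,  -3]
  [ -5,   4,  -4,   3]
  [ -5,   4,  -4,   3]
dim(Col(A)) = 1

Row reduce:
R2 → R2 + (1)·R1
R3 → R3 + (1)·R1
REF = 
  [  5,  -4,   4,  -3]
  [  0,   0,   0,   0]
  [  0,   0,   0,   0]
Pivot columns: 1 → 1 pivot.
dim(Col(A)) = number of pivot columns = 1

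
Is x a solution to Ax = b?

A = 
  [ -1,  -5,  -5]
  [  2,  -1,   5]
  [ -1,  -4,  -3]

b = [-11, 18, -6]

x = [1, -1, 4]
No

Ax = [-16, 23, -9] ≠ b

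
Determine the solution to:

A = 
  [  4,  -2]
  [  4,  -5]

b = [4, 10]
Row reduce the augmented matrix [A|b]:
R2 → R2 - (1)·R1
REF = 
  [  4,  -2,   4]
  [  0,  -3,   6]

Back-substitution:
x₂ = 6 / (-3) = -2
x₁ = (4 - (-2)(-2)) / 4 = 0

x = [0, -2]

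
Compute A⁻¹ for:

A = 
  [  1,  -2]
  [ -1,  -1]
det(A) = (1)(-1) - (-2)(-1) = -3
For a 2×2 matrix, A⁻¹ = (1/det(A)) · [[d, -b], [-c, a]]
    = (-1/3) · [[-1, 2], [1, 1]]

A⁻¹ = 
  [ 1/3, -2/3]
  [-1/3, -1/3]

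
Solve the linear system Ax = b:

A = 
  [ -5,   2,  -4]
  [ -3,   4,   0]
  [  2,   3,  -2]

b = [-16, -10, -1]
x = [2, -1, 1]

Row reduce the augmented matrix [A|b]:
R2 → R2 - (3/5)·R1
R3 → R3 + (2/5)·R1
R3 → R3 - (19/14)·R2
REF = 
  [   -5,     2,    -4,   -16]
  [    0,  14/5,  12/5,  -2/5]
  [    0,     0, -48/7, -48/7]

Back-substitution:
x₃ = (-48/7) / (-48/7) = 1
x₂ = (-2/5 - (12/5)(1)) / (14/5) = -1
x₁ = (-16 - (2)(-1) - (-4)(1)) / (-5) = 2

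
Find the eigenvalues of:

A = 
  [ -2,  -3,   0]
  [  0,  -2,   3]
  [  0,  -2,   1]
λ = -2, (-1 + i√15)/2, (-1 - i√15)/2  (≈ -2, -0.5 + 1.936i, -0.5 - 1.936i)

Characteristic polynomial: det(λI - A) = λ³ + 3λ² + 6λ + 8
Testing integer divisors of the constant term: p(-2) = 0, so (λ + 2) is a factor:
p(λ) = (λ + 2)(λ² + λ + 4)
λ² + λ + 4 = 0  ⇒  λ = (-1 ± √((1)² - 4·(4)))/2 = (-1 ± √(-15))/2
  = (-1 + i√15)/2,  (-1 - i√15)/2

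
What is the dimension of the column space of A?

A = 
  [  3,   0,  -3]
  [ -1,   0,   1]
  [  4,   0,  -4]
Row reduce:
R2 → R2 + (1/3)·R1
R3 → R3 - (4/3)·R1
REF = 
  [  3,   0,  -3]
  [  0,   0,   0]
  [  0,   0,   0]
Pivot columns: 1 → 1 pivot.
dim(Col(A)) = number of pivot columns = 1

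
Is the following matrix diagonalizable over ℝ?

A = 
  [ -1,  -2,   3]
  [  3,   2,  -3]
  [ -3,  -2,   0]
No

Characteristic polynomial: det(λI - A) = λ³ - λ² + 7λ + 12
By the rational root theorem any rational root is an integer dividing 12; none of those is a root, so p(λ) has no rational roots and hence (being an irreducible cubic) no repeated roots.
Discriminant of the cubic: Δ = -6675
Δ < 0 ⇒ one real eigenvalue and a complex-conjugate pair: λ ≈ 1.116 + 2.916i, 1.116 - 2.916i, -1.231
Has complex eigenvalues (not diagonalizable over ℝ).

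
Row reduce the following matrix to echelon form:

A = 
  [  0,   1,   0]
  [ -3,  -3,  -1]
Row operations:
Swap R1 ↔ R2

Resulting echelon form:
REF = 
  [ -3,  -3,  -1]
  [  0,   1,   0]

Rank = 2 (number of non-zero pivot rows).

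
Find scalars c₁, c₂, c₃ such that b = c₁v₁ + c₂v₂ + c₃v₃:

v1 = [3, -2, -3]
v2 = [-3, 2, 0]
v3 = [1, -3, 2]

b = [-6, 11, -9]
c1 = 1, c2 = 2, c3 = -3

b = 1·v1 + 2·v2 + -3·v3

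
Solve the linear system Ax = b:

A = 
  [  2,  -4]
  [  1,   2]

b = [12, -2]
Row reduce the augmented matrix [A|b]:
R2 → R2 - (1/2)·R1
REF = 
  [  2,  -4,  12]
  [  0,   4,  -8]

Back-substitution:
x₂ = (-8) / 4 = -2
x₁ = (12 - (-4)(-2)) / 2 = 2

x = [2, -2]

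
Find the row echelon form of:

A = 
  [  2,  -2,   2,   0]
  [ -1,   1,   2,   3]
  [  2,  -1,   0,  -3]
Row operations:
R2 → R2 + (1/2)·R1
R3 → R3 - (1)·R1
Swap R2 ↔ R3

Resulting echelon form:
REF = 
  [  2,  -2,   2,   0]
  [  0,   1,  -2,  -3]
  [  0,   0,   3,   3]

Rank = 3 (number of non-zero pivot rows).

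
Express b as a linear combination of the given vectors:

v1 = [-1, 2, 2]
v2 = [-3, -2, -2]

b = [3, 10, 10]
c1 = 3, c2 = -2

b = 3·v1 + -2·v2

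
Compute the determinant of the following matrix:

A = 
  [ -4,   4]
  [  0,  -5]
For a 2×2 matrix, det = ad - bc = (-4)(-5) - (4)(0) = 20

det(A) = 20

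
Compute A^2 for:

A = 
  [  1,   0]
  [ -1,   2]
A² = A·A:
A²[1,1] = (1)(1) + (0)(-1) = 1
A²[1,2] = (1)(0) + (0)(2) = 0
A²[2,1] = (-1)(1) + (2)(-1) = -3
A²[2,2] = (-1)(0) + (2)(2) = 4
A² = 
  [  1,   0]
  [ -3,   4]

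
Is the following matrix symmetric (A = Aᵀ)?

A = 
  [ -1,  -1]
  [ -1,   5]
Yes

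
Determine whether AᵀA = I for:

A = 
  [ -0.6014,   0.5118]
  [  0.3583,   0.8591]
No

AᵀA = 
  [  0.4901,   0]
  [  0,   1]
≠ I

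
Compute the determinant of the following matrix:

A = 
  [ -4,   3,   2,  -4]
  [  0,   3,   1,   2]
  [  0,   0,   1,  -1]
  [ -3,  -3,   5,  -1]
Cofactor expansion along row 1: det(A) = a₁₁M₁₁ - a₁₂M₁₂ + a₁₃M₁₃ - a₁₄M₁₄

M₁₁ = det[[3, 1, 2]; [0, 1, -1]; [-3, 5, -1]]
  = (3)·((1)(-1) - (-1)(5)) - (1)·((0)(-1) - (-1)(-3)) + (2)·((0)(5) - (1)(-3))
  = (3)(4) - (1)(-3) + (2)(3)
  = 21
M₁₂ = det[[0, 1, 2]; [0, 1, -1]; [-3, 5, -1]]
  = (0)·((1)(-1) - (-1)(5)) - (1)·((0)(-1) - (-1)(-3)) + (2)·((0)(5) - (1)(-3))
  = (0)(4) - (1)(-3) + (2)(3)
  = 9
M₁₃ = det[[0, 3, 2]; [0, 0, -1]; [-3, -3, -1]]
  = (0)·((0)(-1) - (-1)(-3)) - (3)·((0)(-1) - (-1)(-3)) + (2)·((0)(-3) - (0)(-3))
  = (0)(-3) - (3)(-3) + (2)(0)
  = 9
M₁₄ = det[[0, 3, 1]; [0, 0, 1]; [-3, -3, 5]]
  = (0)·((0)(5) - (1)(-3)) - (3)·((0)(5) - (1)(-3)) + (1)·((0)(-3) - (0)(-3))
  = (0)(3) - (3)(3) + (1)(0)
  = -9

det(A) = (-4)(21) - (3)(9) + (2)(9) - (-4)(-9) = -129

det(A) = -129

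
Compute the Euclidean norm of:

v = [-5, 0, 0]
5

||v||₂ = √((-5)² + (0)² + (0)²) = √25 = 5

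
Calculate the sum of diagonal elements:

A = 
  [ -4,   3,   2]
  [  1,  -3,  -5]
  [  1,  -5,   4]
-3

tr(A) = -4 + -3 + 4 = -3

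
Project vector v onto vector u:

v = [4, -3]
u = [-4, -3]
proj_u(v) = [28/25, 21/25]

v·u = (4)(-4) + (-3)(-3) = -7
u·u = (-4)² + (-3)² = 25
proj_u(v) = (v·u / u·u) × u = (-7/25) × u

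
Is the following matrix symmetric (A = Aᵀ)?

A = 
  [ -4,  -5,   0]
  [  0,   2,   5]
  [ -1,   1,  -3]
No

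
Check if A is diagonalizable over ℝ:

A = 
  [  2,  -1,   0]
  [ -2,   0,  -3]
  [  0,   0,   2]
Yes

Characteristic polynomial: det(λI - A) = λ³ - 4λ² + 2λ + 4
Testing integer divisors of the constant term: p(2) = 0, so (λ - 2) is a factor:
p(λ) = (λ - 2)(λ² - 2λ - 2)
λ² - 2λ - 2 = 0  ⇒  λ = (2 ± √((-2)² - 4·(-2)))/2 = (2 ± √(12))/2
  = 1 + √3,  1 - √3
Eigenvalues: 2, 1 + √3, 1 - √3  (≈ 2, 2.732, -0.7321)
The two irrational eigenvalues are distinct (simple), so each has alg. mult. = geom. mult. = 1.
λ=2: alg. mult. = 1, geom. mult. = 3 - rank(A - (2)I) = 3 - 2 = 1
Sum of geometric multiplicities equals n, so A has n independent eigenvectors.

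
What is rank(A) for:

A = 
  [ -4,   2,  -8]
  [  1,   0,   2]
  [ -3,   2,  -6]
Row reduce:
R2 → R2 + (1/4)·R1
R3 → R3 - (3/4)·R1
R3 → R3 - (1)·R2
REF = 
  [ -4,   2,  -8]
  [  0, 1/2,   0]
  [  0,   0,   0]
Pivot columns: 1, 2 → 2 pivots.

rank(A) = 2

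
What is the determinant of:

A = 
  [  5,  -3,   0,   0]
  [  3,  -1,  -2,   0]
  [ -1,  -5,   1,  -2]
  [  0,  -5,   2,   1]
-136

Cofactor expansion along row 1: det(A) = a₁₁M₁₁ - a₁₂M₁₂ + a₁₃M₁₃ - a₁₄M₁₄

M₁₁ = det[[-1, -2, 0]; [-5, 1, -2]; [-5, 2, 1]]
  = (-1)·((1)(1) - (-2)(2)) - (-2)·((-5)(1) - (-2)(-5)) + (0)·((-5)(2) - (1)(-5))
  = (-1)(5) - (-2)(-15) + (0)(-5)
  = -35
M₁₂ = det[[3, -2, 0]; [-1, 1, -2]; [0, 2, 1]]
  = (3)·((1)(1) - (-2)(2)) - (-2)·((-1)(1) - (-2)(0)) + (0)·((-1)(2) - (1)(0))
  = (3)(5) - (-2)(-1) + (0)(-2)
  = 13
M₁₃ = det[[3, -1, 0]; [-1, -5, -2]; [0, -5, 1]]
  = (3)·((-5)(1) - (-2)(-5)) - (-1)·((-1)(1) - (-2)(0)) + (0)·((-1)(-5) - (-5)(0))
  = (3)(-15) - (-1)(-1) + (0)(5)
  = -46
M₁₄ = det[[3, -1, -2]; [-1, -5, 1]; [0, -5, 2]]
  = (3)·((-5)(2) - (1)(-5)) - (-1)·((-1)(2) - (1)(0)) + (-2)·((-1)(-5) - (-5)(0))
  = (3)(-5) - (-1)(-2) + (-2)(5)
  = -27

det(A) = (5)(-35) - (-3)(13) + (0)(-46) - (0)(-27) = -136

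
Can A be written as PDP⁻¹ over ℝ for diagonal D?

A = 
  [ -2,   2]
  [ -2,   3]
Yes

tr(A) = 1, det(A) = -2
Characteristic polynomial: λ² - tr(A)λ + det(A) = λ² - λ - 2
λ² - λ - 2 = (λ + 1)(λ - 2)
Eigenvalues: 2, -1
λ=-1: alg. mult. = 1, geom. mult. = 2 - rank(A - (-1)I) = 2 - 1 = 1
λ=2: alg. mult. = 1, geom. mult. = 2 - rank(A - (2)I) = 2 - 1 = 1
Sum of geometric multiplicities equals n, so A has n independent eigenvectors.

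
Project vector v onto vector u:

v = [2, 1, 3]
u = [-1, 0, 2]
proj_u(v) = [-4/5, 0, 8/5]

v·u = (2)(-1) + (1)(0) + (3)(2) = 4
u·u = (-1)² + (0)² + (2)² = 5
proj_u(v) = (v·u / u·u) × u = (4/5) × u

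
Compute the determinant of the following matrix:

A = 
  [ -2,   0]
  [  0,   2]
-4

For a 2×2 matrix, det = ad - bc = (-2)(2) - (0)(0) = -4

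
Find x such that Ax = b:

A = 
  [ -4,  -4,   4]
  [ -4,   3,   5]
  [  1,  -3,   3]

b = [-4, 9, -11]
x = [-2, 2, -1]

Row reduce the augmented matrix [A|b]:
R2 → R2 - (1)·R1
R3 → R3 + (1/4)·R1
R3 → R3 + (4/7)·R2
REF = 
  [   -4,    -4,     4,    -4]
  [    0,     7,     1,    13]
  [    0,     0,  32/7, -32/7]

Back-substitution:
x₃ = (-32/7) / (32/7) = -1
x₂ = (13 - (1)(-1)) / 7 = 2
x₁ = (-4 - (-4)(2) - (4)(-1)) / (-4) = -2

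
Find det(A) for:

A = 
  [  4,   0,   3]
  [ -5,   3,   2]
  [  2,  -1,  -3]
Cofactor expansion along row 1:
det(A) = (4)·((3)(-3) - (2)(-1)) - (0)·((-5)(-3) - (2)(2)) + (3)·((-5)(-1) - (3)(2))
  = (4)(-7) - (0)(11) + (3)(-1)
  = -31

det(A) = -31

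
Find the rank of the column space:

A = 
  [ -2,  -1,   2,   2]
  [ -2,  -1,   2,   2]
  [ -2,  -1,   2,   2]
dim(Col(A)) = 1

Row reduce:
R2 → R2 - (1)·R1
R3 → R3 - (1)·R1
REF = 
  [ -2,  -1,   2,   2]
  [  0,   0,   0,   0]
  [  0,   0,   0,   0]
Pivot columns: 1 → 1 pivot.
dim(Col(A)) = number of pivot columns = 1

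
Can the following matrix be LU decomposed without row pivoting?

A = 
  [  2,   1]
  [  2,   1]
Yes.
A[1,1] = 2 ≠ 0, so Gaussian elimination proceeds without a row swap: multiplier ℓ₂₁ = (2)/(2) = 1, and U[2,2] = 1 - (1)(1) = 0.
L = 
  [  1,   0]
  [  1,   1]
U = 
  [  2,   1]
  [  0,   0]
Check row 2 of LU: [(1)(2), (1)(1) + 0] = [2, 1] = row 2 of A ✓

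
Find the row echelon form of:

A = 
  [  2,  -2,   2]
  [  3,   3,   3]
Row operations:
R2 → R2 - (3/2)·R1

Resulting echelon form:
REF = 
  [  2,  -2,   2]
  [  0,   6,   0]

Rank = 2 (number of non-zero pivot rows).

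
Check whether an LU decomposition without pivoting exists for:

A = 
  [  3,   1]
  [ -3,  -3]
Yes.
A[1,1] = 3 ≠ 0, so Gaussian elimination proceeds without a row swap: multiplier ℓ₂₁ = (-3)/(3) = -1, and U[2,2] = -3 - (-1)(1) = -2.
L = 
  [  1,   0]
  [ -1,   1]
U = 
  [  3,   1]
  [  0,  -2]
Check row 2 of LU: [(-1)(3), (-1)(1) + (-2)] = [-3, -3] = row 2 of A ✓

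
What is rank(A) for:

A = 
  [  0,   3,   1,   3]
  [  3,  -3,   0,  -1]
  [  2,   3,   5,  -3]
Row reduce:
Swap R1 ↔ R2
R3 → R3 - (2/3)·R1
R3 → R3 - (5/3)·R2
REF = 
  [    3,    -3,     0,    -1]
  [    0,     3,     1,     3]
  [    0,     0,  10/3, -22/3]
Pivot columns: 1, 2, 3 → 3 pivots.

rank(A) = 3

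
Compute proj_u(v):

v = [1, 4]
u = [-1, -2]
proj_u(v) = [9/5, 18/5]

v·u = (1)(-1) + (4)(-2) = -9
u·u = (-1)² + (-2)² = 5
proj_u(v) = (v·u / u·u) × u = (-9/5) × u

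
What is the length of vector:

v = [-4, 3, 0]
5

||v||₂ = √((-4)² + (3)² + (0)²) = √25 = 5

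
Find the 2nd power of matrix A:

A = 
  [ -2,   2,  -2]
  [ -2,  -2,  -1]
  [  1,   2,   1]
A² = A·A:
A²[1,1] = (-2)(-2) + (2)(-2) + (-2)(1) = -2
A²[1,2] = (-2)(2) + (2)(-2) + (-2)(2) = -12
A²[1,3] = (-2)(-2) + (2)(-1) + (-2)(1) = 0
A²[2,1] = (-2)(-2) + (-2)(-2) + (-1)(1) = 7
A²[2,2] = (-2)(2) + (-2)(-2) + (-1)(2) = -2
A²[2,3] = (-2)(-2) + (-2)(-1) + (-1)(1) = 5
A²[3,1] = (1)(-2) + (2)(-2) + (1)(1) = -5
A²[3,2] = (1)(2) + (2)(-2) + (1)(2) = 0
A²[3,3] = (1)(-2) + (2)(-1) + (1)(1) = -3
A² = 
  [ -2, -12,   0]
  [  7,  -2,   5]
  [ -5,   0,  -3]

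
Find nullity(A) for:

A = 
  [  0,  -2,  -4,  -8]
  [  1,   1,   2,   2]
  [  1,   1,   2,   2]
nullity(A) = 2

Row reduce:
Swap R1 ↔ R2
R3 → R3 - (1)·R1
REF = 
  [  1,   1,   2,   2]
  [  0,  -2,  -4,  -8]
  [  0,   0,   0,   0]
Pivot columns: 1, 2 → 2 pivots.
rank(A) = 2, so nullity(A) = 4 - 2 = 2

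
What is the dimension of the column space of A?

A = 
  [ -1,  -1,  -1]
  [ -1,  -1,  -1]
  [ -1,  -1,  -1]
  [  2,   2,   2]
dim(Col(A)) = 1

Row reduce:
R2 → R2 - (1)·R1
R3 → R3 - (1)·R1
R4 → R4 + (2)·R1
REF = 
  [ -1,  -1,  -1]
  [  0,   0,   0]
  [  0,   0,   0]
  [  0,   0,   0]
Pivot columns: 1 → 1 pivot.
dim(Col(A)) = number of pivot columns = 1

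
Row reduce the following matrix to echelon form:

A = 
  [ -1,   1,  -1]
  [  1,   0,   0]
Row operations:
R2 → R2 + (1)·R1

Resulting echelon form:
REF = 
  [ -1,   1,  -1]
  [  0,   1,  -1]

Rank = 2 (number of non-zero pivot rows).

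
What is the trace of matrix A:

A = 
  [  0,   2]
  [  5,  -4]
-4

tr(A) = 0 + -4 = -4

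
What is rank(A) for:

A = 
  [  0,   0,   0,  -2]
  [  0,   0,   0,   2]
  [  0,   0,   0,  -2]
Row reduce:
R2 → R2 + (1)·R1
R3 → R3 - (1)·R1
REF = 
  [  0,   0,   0,  -2]
  [  0,   0,   0,   0]
  [  0,   0,   0,   0]
Pivot columns: 4 → 1 pivot.

rank(A) = 1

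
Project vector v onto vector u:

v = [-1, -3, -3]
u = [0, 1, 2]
proj_u(v) = [0, -9/5, -18/5]

v·u = (-1)(0) + (-3)(1) + (-3)(2) = -9
u·u = (0)² + (1)² + (2)² = 5
proj_u(v) = (v·u / u·u) × u = (-9/5) × u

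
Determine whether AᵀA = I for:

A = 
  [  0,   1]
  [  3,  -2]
No

AᵀA = 
  [  9,  -6]
  [ -6,   5]
≠ I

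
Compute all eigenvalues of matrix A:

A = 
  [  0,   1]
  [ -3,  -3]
λ = (-3 + i√3)/2, (-3 - i√3)/2  (≈ -1.5 + 0.866i, -1.5 - 0.866i)

tr(A) = -3, det(A) = 3
Characteristic polynomial: λ² - tr(A)λ + det(A) = λ² + 3λ + 3
λ² + 3λ + 3 = 0  ⇒  λ = (-3 ± √((3)² - 4·(3)))/2 = (-3 ± √(-3))/2
  = (-3 + i√3)/2,  (-3 - i√3)/2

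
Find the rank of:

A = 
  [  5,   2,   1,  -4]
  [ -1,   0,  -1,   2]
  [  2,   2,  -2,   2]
rank(A) = 2

Row reduce:
R2 → R2 + (1/5)·R1
R3 → R3 - (2/5)·R1
R3 → R3 - (3)·R2
REF = 
  [   5,    2,    1,   -4]
  [   0,  2/5, -4/5,  6/5]
  [   0,    0,    0,    0]
Pivot columns: 1, 2 → 2 pivots.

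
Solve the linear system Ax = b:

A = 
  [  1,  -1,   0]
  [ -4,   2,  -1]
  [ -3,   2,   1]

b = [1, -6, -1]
x = [1, 0, 2]

Row reduce the augmented matrix [A|b]:
R2 → R2 + (4)·R1
R3 → R3 + (3)·R1
R3 → R3 - (1/2)·R2
REF = 
  [  1,  -1,   0,   1]
  [  0,  -2,  -1,  -2]
  [  0,   0, 3/2,   3]

Back-substitution:
x₃ = 3 / (3/2) = 2
x₂ = (-2 - (-1)(2)) / (-2) = 0
x₁ = (1 - (-1)(0) - (0)(2)) / 1 = 1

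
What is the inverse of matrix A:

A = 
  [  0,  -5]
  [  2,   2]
det(A) = (0)(2) - (-5)(2) = 10
For a 2×2 matrix, A⁻¹ = (1/det(A)) · [[d, -b], [-c, a]]
    = (1/10) · [[2, 5], [-2, 0]]

A⁻¹ = 
  [ 1/5,  1/2]
  [-1/5,    0]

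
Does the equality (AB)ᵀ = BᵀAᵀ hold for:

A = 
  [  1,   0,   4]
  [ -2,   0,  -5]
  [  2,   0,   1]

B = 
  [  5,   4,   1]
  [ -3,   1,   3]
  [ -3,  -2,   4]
Yes

(AB)ᵀ = 
  [ -7,   5,   7]
  [ -4,   2,   6]
  [ 17, -22,   6]

BᵀAᵀ = 
  [ -7,   5,   7]
  [ -4,   2,   6]
  [ 17, -22,   6]

Both sides are equal — this is the standard identity (AB)ᵀ = BᵀAᵀ, which holds for all A, B.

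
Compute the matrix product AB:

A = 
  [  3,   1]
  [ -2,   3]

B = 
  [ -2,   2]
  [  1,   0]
A is 2×2 and B is 2×2, so AB is 2×2. Each entry is (row of A)·(column of B):
AB[1,1] = (3)(-2) + (1)(1) = -5
AB[1,2] = (3)(2) + (1)(0) = 6
AB[2,1] = (-2)(-2) + (3)(1) = 7
AB[2,2] = (-2)(2) + (3)(0) = -4

AB = 
  [ -5,   6]
  [  7,  -4]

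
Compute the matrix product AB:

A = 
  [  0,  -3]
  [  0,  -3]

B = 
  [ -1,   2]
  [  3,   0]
AB = 
  [ -9,   0]
  [ -9,   0]

A is 2×2 and B is 2×2, so AB is 2×2. Each entry is (row of A)·(column of B):
AB[1,1] = (0)(-1) + (-3)(3) = -9
AB[1,2] = (0)(2) + (-3)(0) = 0
AB[2,1] = (0)(-1) + (-3)(3) = -9
AB[2,2] = (0)(2) + (-3)(0) = 0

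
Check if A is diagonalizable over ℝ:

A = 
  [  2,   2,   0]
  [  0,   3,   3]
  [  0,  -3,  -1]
No

Characteristic polynomial: det(λI - A) = λ³ - 4λ² + 10λ - 12
Testing integer divisors of the constant term: p(2) = 0, so (λ - 2) is a factor:
p(λ) = (λ - 2)(λ² - 2λ + 6)
λ² - 2λ + 6 = 0  ⇒  λ = (2 ± √((-2)² - 4·(6)))/2 = (2 ± √(-20))/2
  = 1 + i√5,  1 - i√5
Eigenvalues: 2, 1 + i√5, 1 - i√5  (≈ 2, 1 + 2.236i, 1 - 2.236i)
Has complex eigenvalues (not diagonalizable over ℝ).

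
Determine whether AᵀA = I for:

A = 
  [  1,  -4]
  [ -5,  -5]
No

AᵀA = 
  [ 26,  21]
  [ 21,  41]
≠ I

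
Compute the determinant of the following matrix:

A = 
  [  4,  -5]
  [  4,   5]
40

For a 2×2 matrix, det = ad - bc = (4)(5) - (-5)(4) = 40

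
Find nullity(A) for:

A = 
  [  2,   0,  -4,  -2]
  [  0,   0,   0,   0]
nullity(A) = 3

Row reduce:
(no row operations needed)
REF = 
  [  2,   0,  -4,  -2]
  [  0,   0,   0,   0]
Pivot columns: 1 → 1 pivot.
rank(A) = 1, so nullity(A) = 4 - 1 = 3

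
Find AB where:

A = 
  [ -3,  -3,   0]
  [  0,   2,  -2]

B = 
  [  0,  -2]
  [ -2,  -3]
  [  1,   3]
AB = 
  [  6,  15]
  [ -6, -12]

A is 2×3 and B is 3×2, so AB is 2×2. Each entry is (row of A)·(column of B):
AB[1,1] = (-3)(0) + (-3)(-2) + (0)(1) = 6
AB[1,2] = (-3)(-2) + (-3)(-3) + (0)(3) = 15
AB[2,1] = (0)(0) + (2)(-2) + (-2)(1) = -6
AB[2,2] = (0)(-2) + (2)(-3) + (-2)(3) = -12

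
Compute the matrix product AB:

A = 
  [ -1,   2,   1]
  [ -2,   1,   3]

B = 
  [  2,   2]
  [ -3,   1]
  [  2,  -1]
AB = 
  [ -6,  -1]
  [ -1,  -6]

A is 2×3 and B is 3×2, so AB is 2×2. Each entry is (row of A)·(column of B):
AB[1,1] = (-1)(2) + (2)(-3) + (1)(2) = -6
AB[1,2] = (-1)(2) + (2)(1) + (1)(-1) = -1
AB[2,1] = (-2)(2) + (1)(-3) + (3)(2) = -1
AB[2,2] = (-2)(2) + (1)(1) + (3)(-1) = -6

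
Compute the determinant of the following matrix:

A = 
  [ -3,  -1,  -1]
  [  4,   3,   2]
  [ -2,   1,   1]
-5

Cofactor expansion along row 1:
det(A) = (-3)·((3)(1) - (2)(1)) - (-1)·((4)(1) - (2)(-2)) + (-1)·((4)(1) - (3)(-2))
  = (-3)(1) - (-1)(8) + (-1)(10)
  = -5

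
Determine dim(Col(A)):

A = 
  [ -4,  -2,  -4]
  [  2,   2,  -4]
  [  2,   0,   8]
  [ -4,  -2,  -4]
Row reduce:
R2 → R2 + (1/2)·R1
R3 → R3 + (1/2)·R1
R4 → R4 - (1)·R1
R3 → R3 + (1)·R2
REF = 
  [ -4,  -2,  -4]
  [  0,   1,  -6]
  [  0,   0,   0]
  [  0,   0,   0]
Pivot columns: 1, 2 → 2 pivots.
dim(Col(A)) = number of pivot columns = 2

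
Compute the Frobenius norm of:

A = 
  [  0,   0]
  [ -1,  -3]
||A||_F = 3.162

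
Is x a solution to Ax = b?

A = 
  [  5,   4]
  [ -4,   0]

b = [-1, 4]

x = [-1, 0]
No

Ax = [-5, 4] ≠ b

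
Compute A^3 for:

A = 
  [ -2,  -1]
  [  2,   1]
A² = A·A:
A²[1,1] = (-2)(-2) + (-1)(2) = 2
A²[1,2] = (-2)(-1) + (-1)(1) = 1
A²[2,1] = (2)(-2) + (1)(2) = -2
A²[2,2] = (2)(-1) + (1)(1) = -1
A² = 
  [  2,   1]
  [ -2,  -1]

A^3 = A^2·A:
A^3[1,1] = (2)(-2) + (1)(2) = -2
A^3[1,2] = (2)(-1) + (1)(1) = -1
A^3[2,1] = (-2)(-2) + (-1)(2) = 2
A^3[2,2] = (-2)(-1) + (-1)(1) = 1
A^3 = 
  [ -2,  -1]
  [  2,   1]

Therefore
A^3 = 
  [ -2,  -1]
  [  2,   1]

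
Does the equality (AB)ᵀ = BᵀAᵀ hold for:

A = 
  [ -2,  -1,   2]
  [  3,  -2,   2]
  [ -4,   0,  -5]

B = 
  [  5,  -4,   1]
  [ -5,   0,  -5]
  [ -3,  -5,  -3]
Yes

(AB)ᵀ = 
  [-11,  19,  -5]
  [ -2, -22,  41]
  [ -3,   7,  11]

BᵀAᵀ = 
  [-11,  19,  -5]
  [ -2, -22,  41]
  [ -3,   7,  11]

Both sides are equal — this is the standard identity (AB)ᵀ = BᵀAᵀ, which holds for all A, B.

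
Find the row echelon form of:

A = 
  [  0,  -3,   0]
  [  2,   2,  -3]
Row operations:
Swap R1 ↔ R2

Resulting echelon form:
REF = 
  [  2,   2,  -3]
  [  0,  -3,   0]

Rank = 2 (number of non-zero pivot rows).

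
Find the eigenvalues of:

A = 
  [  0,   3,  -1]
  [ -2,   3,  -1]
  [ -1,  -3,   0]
Characteristic polynomial: det(λI - A) = λ³ - 3λ² + 2λ + 6
Testing integer divisors of the constant term: p(-1) = 0, so (λ + 1) is a factor:
p(λ) = (λ + 1)(λ² - 4λ + 6)
λ² - 4λ + 6 = 0  ⇒  λ = (4 ± √((-4)² - 4·(6)))/2 = (4 ± √(-8))/2
  = 2 + i√2,  2 - i√2

λ = -1, 2 + i√2, 2 - i√2  (≈ -1, 2 + 1.414i, 2 - 1.414i)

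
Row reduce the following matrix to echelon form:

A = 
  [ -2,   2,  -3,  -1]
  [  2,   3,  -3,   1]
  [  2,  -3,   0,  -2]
Row operations:
R2 → R2 + (1)·R1
R3 → R3 + (1)·R1
R3 → R3 + (1/5)·R2

Resulting echelon form:
REF = 
  [   -2,     2,    -3,    -1]
  [    0,     5,    -6,     0]
  [    0,     0, -21/5,    -3]

Rank = 3 (number of non-zero pivot rows).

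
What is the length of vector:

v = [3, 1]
3.162

||v||₂ = √((3)² + (1)²) = √10 = 3.162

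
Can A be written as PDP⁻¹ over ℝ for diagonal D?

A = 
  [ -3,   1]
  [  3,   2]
Yes

tr(A) = -1, det(A) = -9
Characteristic polynomial: λ² - tr(A)λ + det(A) = λ² + λ - 9
λ² + λ - 9 = 0  ⇒  λ = (-1 ± √((1)² - 4·(-9)))/2 = (-1 ± √(37))/2
  = (-1 + √37)/2,  (-1 - √37)/2
Eigenvalues: (-1 + √37)/2, (-1 - √37)/2  (≈ 2.541, -3.541)
The two irrational eigenvalues are distinct (simple), so each has alg. mult. = geom. mult. = 1.
Sum of geometric multiplicities equals n, so A has n independent eigenvectors.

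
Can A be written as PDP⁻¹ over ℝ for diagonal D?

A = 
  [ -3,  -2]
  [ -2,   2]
Yes

tr(A) = -1, det(A) = -10
Characteristic polynomial: λ² - tr(A)λ + det(A) = λ² + λ - 10
λ² + λ - 10 = 0  ⇒  λ = (-1 ± √((1)² - 4·(-10)))/2 = (-1 ± √(41))/2
  = (-1 + √41)/2,  (-1 - √41)/2
Eigenvalues: (-1 + √41)/2, (-1 - √41)/2  (≈ 2.702, -3.702)
The two irrational eigenvalues are distinct (simple), so each has alg. mult. = geom. mult. = 1.
Sum of geometric multiplicities equals n, so A has n independent eigenvectors.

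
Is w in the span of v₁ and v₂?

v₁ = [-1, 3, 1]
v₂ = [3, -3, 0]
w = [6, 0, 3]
Yes

Form the augmented matrix and row-reduce:
[v₁|v₂|w] = 
  [ -1,   3,   6]
  [  3,  -3,   0]
  [  1,   0,   3]
R2 → R2 + (3)·R1
R3 → R3 + (1)·R1
R3 → R3 - (1/2)·R2
REF = 
  [ -1,   3,   6]
  [  0,   6,  18]
  [  0,   0,   0]

No row of the form [0 0 | nonzero], so the system is consistent. Back-substitution gives c₁ = 3, c₂ = 3: w = (3)·v₁ + (3)·v₂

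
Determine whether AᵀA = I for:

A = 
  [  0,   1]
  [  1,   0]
Yes

AᵀA = 
  [  1,   0]
  [  0,   1]
= I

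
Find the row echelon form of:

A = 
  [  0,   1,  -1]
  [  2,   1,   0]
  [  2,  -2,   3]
Row operations:
Swap R1 ↔ R2
R3 → R3 - (1)·R1
R3 → R3 + (3)·R2

Resulting echelon form:
REF = 
  [  2,   1,   0]
  [  0,   1,  -1]
  [  0,   0,   0]

Rank = 2 (number of non-zero pivot rows).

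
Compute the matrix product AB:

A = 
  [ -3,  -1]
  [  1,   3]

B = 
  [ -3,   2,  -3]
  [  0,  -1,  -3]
AB = 
  [  9,  -5,  12]
  [ -3,  -1, -12]

A is 2×2 and B is 2×3, so AB is 2×3. Each entry is (row of A)·(column of B):
AB[1,1] = (-3)(-3) + (-1)(0) = 9
AB[1,2] = (-3)(2) + (-1)(-1) = -5
AB[1,3] = (-3)(-3) + (-1)(-3) = 12
AB[2,1] = (1)(-3) + (3)(0) = -3
AB[2,2] = (1)(2) + (3)(-1) = -1
AB[2,3] = (1)(-3) + (3)(-3) = -12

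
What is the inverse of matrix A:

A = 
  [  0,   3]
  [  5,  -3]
det(A) = (0)(-3) - (3)(5) = -15
For a 2×2 matrix, A⁻¹ = (1/det(A)) · [[d, -b], [-c, a]]
    = (-1/15) · [[-3, -3], [-5, 0]]

A⁻¹ = 
  [1/5, 1/5]
  [1/3,   0]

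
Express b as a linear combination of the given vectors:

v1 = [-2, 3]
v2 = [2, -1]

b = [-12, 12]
c1 = 3, c2 = -3

b = 3·v1 + -3·v2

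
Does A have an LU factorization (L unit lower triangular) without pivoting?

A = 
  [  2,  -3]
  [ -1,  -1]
Yes.
A[1,1] = 2 ≠ 0, so Gaussian elimination proceeds without a row swap: multiplier ℓ₂₁ = (-1)/(2) = -1/2, and U[2,2] = -1 - (-1/2)(-3) = -5/2.
L = 
  [   1,    0]
  [-1/2,    1]
U = 
  [   2,   -3]
  [   0, -5/2]
Check row 2 of LU: [(-1/2)(2), (-1/2)(-3) + (-5/2)] = [-1, -1] = row 2 of A ✓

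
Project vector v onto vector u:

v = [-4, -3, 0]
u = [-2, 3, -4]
v·u = (-4)(-2) + (-3)(3) + (0)(-4) = -1
u·u = (-2)² + (3)² + (-4)² = 29
proj_u(v) = (v·u / u·u) × u = (-1/29) × u

proj_u(v) = [2/29, -3/29, 4/29]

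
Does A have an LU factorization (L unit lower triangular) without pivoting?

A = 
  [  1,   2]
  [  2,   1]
Yes.
A[1,1] = 1 ≠ 0, so Gaussian elimination proceeds without a row swap: multiplier ℓ₂₁ = (2)/(1) = 2, and U[2,2] = 1 - (2)(2) = -3.
L = 
  [  1,   0]
  [  2,   1]
U = 
  [  1,   2]
  [  0,  -3]
Check row 2 of LU: [(2)(1), (2)(2) + (-3)] = [2, 1] = row 2 of A ✓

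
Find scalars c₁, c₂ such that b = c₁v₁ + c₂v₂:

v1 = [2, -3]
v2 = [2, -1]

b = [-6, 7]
c1 = -2, c2 = -1

b = -2·v1 + -1·v2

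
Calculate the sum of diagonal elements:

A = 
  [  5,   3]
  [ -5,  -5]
0

tr(A) = 5 + -5 = 0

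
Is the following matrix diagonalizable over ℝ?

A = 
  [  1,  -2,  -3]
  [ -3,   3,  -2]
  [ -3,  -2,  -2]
Yes

Characteristic polynomial: det(λI - A) = λ³ - 2λ² - 24λ + 55
Testing integer divisors of the constant term: p(-5) = 0, so (λ + 5) is a factor:
p(λ) = (λ + 5)(λ² - 7λ + 11)
λ² - 7λ + 11 = 0  ⇒  λ = (7 ± √((-7)² - 4·(11)))/2 = (7 ± √(5))/2
  = (7 + √5)/2,  (7 - √5)/2
Eigenvalues: -5, (7 + √5)/2, (7 - √5)/2  (≈ -5, 4.618, 2.382)
The two irrational eigenvalues are distinct (simple), so each has alg. mult. = geom. mult. = 1.
λ=-5: alg. mult. = 1, geom. mult. = 3 - rank(A - (-5)I) = 3 - 2 = 1
Sum of geometric multiplicities equals n, so A has n independent eigenvectors.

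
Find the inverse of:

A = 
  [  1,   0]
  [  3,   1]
det(A) = (1)(1) - (0)(3) = 1
For a 2×2 matrix, A⁻¹ = (1/det(A)) · [[d, -b], [-c, a]]
    = (1) · [[1, 0], [-3, 1]]

A⁻¹ = 
  [  1,   0]
  [ -3,   1]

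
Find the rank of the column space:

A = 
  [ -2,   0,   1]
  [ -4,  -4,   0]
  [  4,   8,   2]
dim(Col(A)) = 2

Row reduce:
R2 → R2 - (2)·R1
R3 → R3 + (2)·R1
R3 → R3 + (2)·R2
REF = 
  [ -2,   0,   1]
  [  0,  -4,  -2]
  [  0,   0,   0]
Pivot columns: 1, 2 → 2 pivots.
dim(Col(A)) = number of pivot columns = 2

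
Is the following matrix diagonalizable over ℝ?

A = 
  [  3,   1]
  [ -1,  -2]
Yes

tr(A) = 1, det(A) = -5
Characteristic polynomial: λ² - tr(A)λ + det(A) = λ² - λ - 5
λ² - λ - 5 = 0  ⇒  λ = (1 ± √((-1)² - 4·(-5)))/2 = (1 ± √(21))/2
  = (1 + √21)/2,  (1 - √21)/2
Eigenvalues: (1 + √21)/2, (1 - √21)/2  (≈ 2.791, -1.791)
The two irrational eigenvalues are distinct (simple), so each has alg. mult. = geom. mult. = 1.
Sum of geometric multiplicities equals n, so A has n independent eigenvectors.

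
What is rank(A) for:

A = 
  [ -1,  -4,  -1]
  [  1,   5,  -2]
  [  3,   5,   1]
Row reduce:
R2 → R2 + (1)·R1
R3 → R3 + (3)·R1
R3 → R3 + (7)·R2
REF = 
  [ -1,  -4,  -1]
  [  0,   1,  -3]
  [  0,   0, -23]
Pivot columns: 1, 2, 3 → 3 pivots.

rank(A) = 3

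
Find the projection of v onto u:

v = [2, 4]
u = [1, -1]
v·u = (2)(1) + (4)(-1) = -2
u·u = (1)² + (-1)² = 2
proj_u(v) = (v·u / u·u) × u = (-2/2) × u = (-1) × u

proj_u(v) = [-1, 1]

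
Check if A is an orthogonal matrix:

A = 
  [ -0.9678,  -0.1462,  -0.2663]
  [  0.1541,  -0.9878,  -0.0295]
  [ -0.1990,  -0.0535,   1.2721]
No

AᵀA = 
  [  1,  -0.0001,   0]
  [ -0.0001,   1,   0]
  [  0,   0,   1.6900]
≠ I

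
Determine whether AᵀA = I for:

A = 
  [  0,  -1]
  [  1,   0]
Yes

AᵀA = 
  [  1,   0]
  [  0,   1]
= I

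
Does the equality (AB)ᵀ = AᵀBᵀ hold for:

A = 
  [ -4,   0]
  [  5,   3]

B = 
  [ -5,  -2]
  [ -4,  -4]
No

(AB)ᵀ = 
  [ 20, -37]
  [  8, -22]

AᵀBᵀ = 
  [ 10,  -4]
  [ -6, -12]

The two matrices differ, so (AB)ᵀ ≠ AᵀBᵀ in general. The correct identity is (AB)ᵀ = BᵀAᵀ.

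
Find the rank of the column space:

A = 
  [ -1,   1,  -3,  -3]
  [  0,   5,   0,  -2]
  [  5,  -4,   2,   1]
dim(Col(A)) = 3

Row reduce:
R3 → R3 + (5)·R1
R3 → R3 - (1/5)·R2
REF = 
  [   -1,     1,    -3,    -3]
  [    0,     5,     0,    -2]
  [    0,     0,   -13, -68/5]
Pivot columns: 1, 2, 3 → 3 pivots.
dim(Col(A)) = number of pivot columns = 3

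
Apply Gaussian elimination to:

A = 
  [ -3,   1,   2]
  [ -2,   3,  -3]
Row operations:
R2 → R2 - (2/3)·R1

Resulting echelon form:
REF = 
  [   -3,     1,     2]
  [    0,   7/3, -13/3]

Rank = 2 (number of non-zero pivot rows).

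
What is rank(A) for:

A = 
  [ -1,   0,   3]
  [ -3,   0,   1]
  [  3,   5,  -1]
rank(A) = 3

Row reduce:
R2 → R2 - (3)·R1
R3 → R3 + (3)·R1
Swap R2 ↔ R3
REF = 
  [ -1,   0,   3]
  [  0,   5,   8]
  [  0,   0,  -8]
Pivot columns: 1, 2, 3 → 3 pivots.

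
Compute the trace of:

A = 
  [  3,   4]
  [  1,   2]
5

tr(A) = 3 + 2 = 5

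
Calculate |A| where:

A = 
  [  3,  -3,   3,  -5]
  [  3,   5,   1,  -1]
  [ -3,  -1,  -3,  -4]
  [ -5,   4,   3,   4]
1394

Cofactor expansion along row 1: det(A) = a₁₁M₁₁ - a₁₂M₁₂ + a₁₃M₁₃ - a₁₄M₁₄

M₁₁ = det[[5, 1, -1]; [-1, -3, -4]; [4, 3, 4]]
  = (5)·((-3)(4) - (-4)(3)) - (1)·((-1)(4) - (-4)(4)) + (-1)·((-1)(3) - (-3)(4))
  = (5)(0) - (1)(12) + (-1)(9)
  = -21
M₁₂ = det[[3, 1, -1]; [-3, -3, -4]; [-5, 3, 4]]
  = (3)·((-3)(4) - (-4)(3)) - (1)·((-3)(4) - (-4)(-5)) + (-1)·((-3)(3) - (-3)(-5))
  = (3)(0) - (1)(-32) + (-1)(-24)
  = 56
M₁₃ = det[[3, 5, -1]; [-3, -1, -4]; [-5, 4, 4]]
  = (3)·((-1)(4) - (-4)(4)) - (5)·((-3)(4) - (-4)(-5)) + (-1)·((-3)(4) - (-1)(-5))
  = (3)(12) - (5)(-32) + (-1)(-17)
  = 213
M₁₄ = det[[3, 5, 1]; [-3, -1, -3]; [-5, 4, 3]]
  = (3)·((-1)(3) - (-3)(4)) - (5)·((-3)(3) - (-3)(-5)) + (1)·((-3)(4) - (-1)(-5))
  = (3)(9) - (5)(-24) + (1)(-17)
  = 130

det(A) = (3)(-21) - (-3)(56) + (3)(213) - (-5)(130) = 1394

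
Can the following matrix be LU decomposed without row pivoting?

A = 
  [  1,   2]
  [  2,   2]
Yes.
A[1,1] = 1 ≠ 0, so Gaussian elimination proceeds without a row swap: multiplier ℓ₂₁ = (2)/(1) = 2, and U[2,2] = 2 - (2)(2) = -2.
L = 
  [  1,   0]
  [  2,   1]
U = 
  [  1,   2]
  [  0,  -2]
Check row 2 of LU: [(2)(1), (2)(2) + (-2)] = [2, 2] = row 2 of A ✓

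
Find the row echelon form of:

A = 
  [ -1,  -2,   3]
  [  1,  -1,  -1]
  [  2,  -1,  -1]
Row operations:
R2 → R2 + (1)·R1
R3 → R3 + (2)·R1
R3 → R3 - (5/3)·R2

Resulting echelon form:
REF = 
  [ -1,  -2,   3]
  [  0,  -3,   2]
  [  0,   0, 5/3]

Rank = 3 (number of non-zero pivot rows).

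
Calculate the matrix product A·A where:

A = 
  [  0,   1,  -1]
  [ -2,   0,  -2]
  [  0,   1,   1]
A² = A·A:
A²[1,1] = (0)(0) + (1)(-2) + (-1)(0) = -2
A²[1,2] = (0)(1) + (1)(0) + (-1)(1) = -1
A²[1,3] = (0)(-1) + (1)(-2) + (-1)(1) = -3
A²[2,1] = (-2)(0) + (0)(-2) + (-2)(0) = 0
A²[2,2] = (-2)(1) + (0)(0) + (-2)(1) = -4
A²[2,3] = (-2)(-1) + (0)(-2) + (-2)(1) = 0
A²[3,1] = (0)(0) + (1)(-2) + (1)(0) = -2
A²[3,2] = (0)(1) + (1)(0) + (1)(1) = 1
A²[3,3] = (0)(-1) + (1)(-2) + (1)(1) = -1
A² = 
  [ -2,  -1,  -3]
  [  0,  -4,   0]
  [ -2,   1,  -1]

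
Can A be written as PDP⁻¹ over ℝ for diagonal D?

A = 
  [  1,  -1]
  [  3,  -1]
No

tr(A) = 0, det(A) = 2
Characteristic polynomial: λ² - tr(A)λ + det(A) = λ² + 2
λ² + 2 = 0  ⇒  λ = (0 ± √((0)² - 4·(2)))/2 = (0 ± √(-8))/2
  = i√2,  -i√2
Eigenvalues: i√2, -i√2  (≈ 0 + 1.414i, 0 - 1.414i)
Has complex eigenvalues (not diagonalizable over ℝ).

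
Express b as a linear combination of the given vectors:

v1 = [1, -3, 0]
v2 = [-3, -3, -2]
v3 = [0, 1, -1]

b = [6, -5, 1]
c1 = 3, c2 = -1, c3 = 1

b = 3·v1 + -1·v2 + 1·v3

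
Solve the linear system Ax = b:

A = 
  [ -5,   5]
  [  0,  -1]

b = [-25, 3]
Row reduce the augmented matrix [A|b]:
(already in echelon form)
REF = 
  [ -5,   5, -25]
  [  0,  -1,   3]

Back-substitution:
x₂ = 3 / (-1) = -3
x₁ = (-25 - (5)(-3)) / (-5) = 2

x = [2, -3]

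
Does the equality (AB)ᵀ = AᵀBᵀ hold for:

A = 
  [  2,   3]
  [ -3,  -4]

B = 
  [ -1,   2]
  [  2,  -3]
No

(AB)ᵀ = 
  [  4,  -5]
  [ -5,   6]

AᵀBᵀ = 
  [ -8,  13]
  [-11,  18]

The two matrices differ, so (AB)ᵀ ≠ AᵀBᵀ in general. The correct identity is (AB)ᵀ = BᵀAᵀ.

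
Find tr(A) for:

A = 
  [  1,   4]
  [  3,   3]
4

tr(A) = 1 + 3 = 4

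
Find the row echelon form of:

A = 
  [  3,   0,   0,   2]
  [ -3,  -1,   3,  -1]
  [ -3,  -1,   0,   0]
Row operations:
R2 → R2 + (1)·R1
R3 → R3 + (1)·R1
R3 → R3 - (1)·R2

Resulting echelon form:
REF = 
  [  3,   0,   0,   2]
  [  0,  -1,   3,   1]
  [  0,   0,  -3,   1]

Rank = 3 (number of non-zero pivot rows).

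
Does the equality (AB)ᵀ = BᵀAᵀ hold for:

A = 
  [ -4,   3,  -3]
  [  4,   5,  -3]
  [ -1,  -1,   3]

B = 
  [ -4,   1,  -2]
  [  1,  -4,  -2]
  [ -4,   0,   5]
Yes

(AB)ᵀ = 
  [ 31,   1,  -9]
  [-16, -16,   3]
  [-13, -33,  19]

BᵀAᵀ = 
  [ 31,   1,  -9]
  [-16, -16,   3]
  [-13, -33,  19]

Both sides are equal — this is the standard identity (AB)ᵀ = BᵀAᵀ, which holds for all A, B.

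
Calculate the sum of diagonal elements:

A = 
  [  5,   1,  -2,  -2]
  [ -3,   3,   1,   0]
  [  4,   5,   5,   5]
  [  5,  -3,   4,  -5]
8

tr(A) = 5 + 3 + 5 + -5 = 8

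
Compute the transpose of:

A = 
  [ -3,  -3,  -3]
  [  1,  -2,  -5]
Aᵀ = 
  [ -3,   1]
  [ -3,  -2]
  [ -3,  -5]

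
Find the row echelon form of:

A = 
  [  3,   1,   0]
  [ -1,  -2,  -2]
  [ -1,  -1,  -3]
Row operations:
R2 → R2 + (1/3)·R1
R3 → R3 + (1/3)·R1
R3 → R3 - (2/5)·R2

Resulting echelon form:
REF = 
  [    3,     1,     0]
  [    0,  -5/3,    -2]
  [    0,     0, -11/5]

Rank = 3 (number of non-zero pivot rows).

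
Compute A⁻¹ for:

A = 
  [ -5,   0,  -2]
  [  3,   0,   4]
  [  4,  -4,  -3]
det(A) = (-5)·((0)(-3) - (4)(-4)) - (0)·((3)(-3) - (4)(4)) + (-2)·((3)(-4) - (0)(4))
  = (-5)(16) - (0)(-25) + (-2)(-12)
  = -56
det(A) = -56 ≠ 0, so A is invertible.

Cofactors Cᵢⱼ = (-1)ⁱ⁺ʲ·Mᵢⱼ:
C = 
  [ 16,  25, -12]
  [  8,  23, -20]
  [  0,  14,   0]

adj(A) = Cᵀ:
adj(A) = 
  [ 16,   8,   0]
  [ 25,  23,  14]
  [-12, -20,   0]

A⁻¹ = (-1/56) · adj(A):
A⁻¹ = 
  [  -2/7,   -1/7,      0]
  [-25/56, -23/56,   -1/4]
  [  3/14,   5/14,      0]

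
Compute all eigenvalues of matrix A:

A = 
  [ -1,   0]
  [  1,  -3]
tr(A) = -4, det(A) = 3
Characteristic polynomial: λ² - tr(A)λ + det(A) = λ² + 4λ + 3
λ² + 4λ + 3 = (λ + 3)(λ + 1)

λ = -1, -3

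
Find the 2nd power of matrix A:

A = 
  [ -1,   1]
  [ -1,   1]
A² = A·A:
A²[1,1] = (-1)(-1) + (1)(-1) = 0
A²[1,2] = (-1)(1) + (1)(1) = 0
A²[2,1] = (-1)(-1) + (1)(-1) = 0
A²[2,2] = (-1)(1) + (1)(1) = 0
A² = 
  [  0,   0]
  [  0,   0]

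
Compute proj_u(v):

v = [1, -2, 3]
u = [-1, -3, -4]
proj_u(v) = [7/26, 21/26, 14/13]

v·u = (1)(-1) + (-2)(-3) + (3)(-4) = -7
u·u = (-1)² + (-3)² + (-4)² = 26
proj_u(v) = (v·u / u·u) × u = (-7/26) × u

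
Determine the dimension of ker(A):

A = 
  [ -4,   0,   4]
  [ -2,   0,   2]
nullity(A) = 2

Row reduce:
R2 → R2 - (1/2)·R1
REF = 
  [ -4,   0,   4]
  [  0,   0,   0]
Pivot columns: 1 → 1 pivot.
rank(A) = 1, so nullity(A) = 3 - 1 = 2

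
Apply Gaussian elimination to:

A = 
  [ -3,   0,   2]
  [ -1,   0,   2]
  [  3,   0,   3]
Row operations:
R2 → R2 - (1/3)·R1
R3 → R3 + (1)·R1
R3 → R3 - (15/4)·R2

Resulting echelon form:
REF = 
  [ -3,   0,   2]
  [  0,   0, 4/3]
  [  0,   0,   0]

Rank = 2 (number of non-zero pivot rows).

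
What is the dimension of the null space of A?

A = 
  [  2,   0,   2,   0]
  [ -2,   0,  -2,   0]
nullity(A) = 3

Row reduce:
R2 → R2 + (1)·R1
REF = 
  [  2,   0,   2,   0]
  [  0,   0,   0,   0]
Pivot columns: 1 → 1 pivot.
rank(A) = 1, so nullity(A) = 4 - 1 = 3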